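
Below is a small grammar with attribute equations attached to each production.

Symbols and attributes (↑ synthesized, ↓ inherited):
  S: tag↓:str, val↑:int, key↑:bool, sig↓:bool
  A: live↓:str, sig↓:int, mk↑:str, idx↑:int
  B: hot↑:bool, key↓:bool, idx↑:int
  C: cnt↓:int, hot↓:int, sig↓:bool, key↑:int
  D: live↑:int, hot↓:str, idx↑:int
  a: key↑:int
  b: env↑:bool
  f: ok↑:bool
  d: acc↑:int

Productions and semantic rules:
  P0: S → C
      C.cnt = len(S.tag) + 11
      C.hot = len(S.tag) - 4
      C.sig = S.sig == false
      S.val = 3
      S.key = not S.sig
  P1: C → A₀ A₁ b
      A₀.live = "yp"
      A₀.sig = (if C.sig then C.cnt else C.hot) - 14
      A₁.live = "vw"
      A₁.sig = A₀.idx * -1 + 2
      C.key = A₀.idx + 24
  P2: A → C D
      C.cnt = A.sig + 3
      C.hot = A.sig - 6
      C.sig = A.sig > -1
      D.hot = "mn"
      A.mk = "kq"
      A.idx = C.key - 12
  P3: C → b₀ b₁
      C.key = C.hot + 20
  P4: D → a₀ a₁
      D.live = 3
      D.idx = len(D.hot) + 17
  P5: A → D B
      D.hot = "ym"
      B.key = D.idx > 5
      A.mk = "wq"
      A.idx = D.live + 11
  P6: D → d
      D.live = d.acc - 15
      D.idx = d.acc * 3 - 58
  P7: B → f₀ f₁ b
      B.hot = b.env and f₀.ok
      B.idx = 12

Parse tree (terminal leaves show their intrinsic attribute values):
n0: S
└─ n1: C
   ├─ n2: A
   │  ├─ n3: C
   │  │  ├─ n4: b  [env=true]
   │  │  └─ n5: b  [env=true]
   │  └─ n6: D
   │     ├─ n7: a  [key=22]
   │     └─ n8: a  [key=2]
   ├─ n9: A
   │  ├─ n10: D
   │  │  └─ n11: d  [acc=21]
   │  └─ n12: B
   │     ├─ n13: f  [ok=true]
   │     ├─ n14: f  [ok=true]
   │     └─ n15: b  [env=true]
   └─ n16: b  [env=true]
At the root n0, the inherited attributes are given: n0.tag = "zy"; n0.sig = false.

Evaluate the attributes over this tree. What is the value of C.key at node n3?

1. n0.tag = "zy"  [given at root]
2. n0.sig = false  [given at root]
3. n1.cnt = 13  [len(S.tag) + 11]
4. n1.hot = -2  [len(S.tag) - 4]
5. n1.sig = true  [S.sig == false]
6. n2.live = "yp"  ["yp"]
7. n2.sig = -1  [(if C.sig then C.cnt else C.hot) - 14]
8. n3.cnt = 2  [A.sig + 3]
9. n3.hot = -7  [A.sig - 6]
10. n3.sig = false  [A.sig > -1]
11. n4.env = true  [terminal]
12. n5.env = true  [terminal]
13. n3.key = 13  [C.hot + 20]
14. n6.hot = "mn"  ["mn"]
15. n7.key = 22  [terminal]
16. n8.key = 2  [terminal]
17. n6.live = 3  [3]
18. n6.idx = 19  [len(D.hot) + 17]
19. n2.mk = "kq"  ["kq"]
20. n2.idx = 1  [C.key - 12]
21. n9.live = "vw"  ["vw"]
22. n9.sig = 1  [A₀.idx * -1 + 2]
23. n10.hot = "ym"  ["ym"]
24. n11.acc = 21  [terminal]
25. n10.live = 6  [d.acc - 15]
26. n10.idx = 5  [d.acc * 3 - 58]
27. n12.key = false  [D.idx > 5]
28. n13.ok = true  [terminal]
29. n14.ok = true  [terminal]
30. n15.env = true  [terminal]
31. n12.hot = true  [b.env and f₀.ok]
32. n12.idx = 12  [12]
33. n9.mk = "wq"  ["wq"]
34. n9.idx = 17  [D.live + 11]
35. n16.env = true  [terminal]
36. n1.key = 25  [A₀.idx + 24]
37. n0.val = 3  [3]
38. n0.key = true  [not S.sig]

13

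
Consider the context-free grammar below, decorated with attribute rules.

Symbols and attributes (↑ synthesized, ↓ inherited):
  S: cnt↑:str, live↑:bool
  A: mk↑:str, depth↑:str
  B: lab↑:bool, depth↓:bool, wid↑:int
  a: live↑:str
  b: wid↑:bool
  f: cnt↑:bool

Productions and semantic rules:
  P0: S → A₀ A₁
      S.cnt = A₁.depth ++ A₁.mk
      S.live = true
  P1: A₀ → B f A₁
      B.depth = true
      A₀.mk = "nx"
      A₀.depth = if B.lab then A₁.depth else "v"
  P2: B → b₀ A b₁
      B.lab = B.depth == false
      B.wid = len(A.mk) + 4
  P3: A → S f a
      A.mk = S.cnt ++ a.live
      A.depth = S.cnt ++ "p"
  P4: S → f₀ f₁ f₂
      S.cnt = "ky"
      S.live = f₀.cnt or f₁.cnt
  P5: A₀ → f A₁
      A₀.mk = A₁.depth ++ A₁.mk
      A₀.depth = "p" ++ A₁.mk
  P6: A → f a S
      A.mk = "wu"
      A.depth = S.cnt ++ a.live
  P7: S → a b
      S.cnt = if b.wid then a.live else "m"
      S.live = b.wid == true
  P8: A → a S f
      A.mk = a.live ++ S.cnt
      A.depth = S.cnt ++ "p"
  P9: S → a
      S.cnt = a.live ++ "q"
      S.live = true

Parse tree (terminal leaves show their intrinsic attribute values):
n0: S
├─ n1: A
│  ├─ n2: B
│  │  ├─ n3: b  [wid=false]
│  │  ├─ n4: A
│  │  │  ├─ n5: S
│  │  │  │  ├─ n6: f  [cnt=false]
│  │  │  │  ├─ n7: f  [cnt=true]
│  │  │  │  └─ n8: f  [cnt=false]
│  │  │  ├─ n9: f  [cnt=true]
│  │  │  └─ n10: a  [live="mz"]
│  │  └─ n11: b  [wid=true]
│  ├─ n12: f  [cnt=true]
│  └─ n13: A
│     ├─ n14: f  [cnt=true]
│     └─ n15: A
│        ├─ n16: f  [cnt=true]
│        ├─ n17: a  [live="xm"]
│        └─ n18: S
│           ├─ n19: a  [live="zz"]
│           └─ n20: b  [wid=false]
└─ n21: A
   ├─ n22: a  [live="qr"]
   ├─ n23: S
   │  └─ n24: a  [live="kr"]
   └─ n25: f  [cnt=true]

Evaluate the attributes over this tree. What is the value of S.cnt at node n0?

"krqpqrkrq"

1. n2.depth = true  [true]
2. n3.wid = false  [terminal]
3. n6.cnt = false  [terminal]
4. n7.cnt = true  [terminal]
5. n8.cnt = false  [terminal]
6. n5.cnt = "ky"  ["ky"]
7. n5.live = true  [f₀.cnt or f₁.cnt]
8. n9.cnt = true  [terminal]
9. n10.live = "mz"  [terminal]
10. n4.mk = "kymz"  [S.cnt ++ a.live]
11. n4.depth = "kyp"  [S.cnt ++ "p"]
12. n11.wid = true  [terminal]
13. n2.lab = false  [B.depth == false]
14. n2.wid = 8  [len(A.mk) + 4]
15. n12.cnt = true  [terminal]
16. n14.cnt = true  [terminal]
17. n16.cnt = true  [terminal]
18. n17.live = "xm"  [terminal]
19. n19.live = "zz"  [terminal]
20. n20.wid = false  [terminal]
21. n18.cnt = "m"  [if b.wid then a.live else "m"]
22. n18.live = false  [b.wid == true]
23. n15.mk = "wu"  ["wu"]
24. n15.depth = "mxm"  [S.cnt ++ a.live]
25. n13.mk = "mxmwu"  [A₁.depth ++ A₁.mk]
26. n13.depth = "pwu"  ["p" ++ A₁.mk]
27. n1.mk = "nx"  ["nx"]
28. n1.depth = "v"  [if B.lab then A₁.depth else "v"]
29. n22.live = "qr"  [terminal]
30. n24.live = "kr"  [terminal]
31. n23.cnt = "krq"  [a.live ++ "q"]
32. n23.live = true  [true]
33. n25.cnt = true  [terminal]
34. n21.mk = "qrkrq"  [a.live ++ S.cnt]
35. n21.depth = "krqp"  [S.cnt ++ "p"]
36. n0.cnt = "krqpqrkrq"  [A₁.depth ++ A₁.mk]
37. n0.live = true  [true]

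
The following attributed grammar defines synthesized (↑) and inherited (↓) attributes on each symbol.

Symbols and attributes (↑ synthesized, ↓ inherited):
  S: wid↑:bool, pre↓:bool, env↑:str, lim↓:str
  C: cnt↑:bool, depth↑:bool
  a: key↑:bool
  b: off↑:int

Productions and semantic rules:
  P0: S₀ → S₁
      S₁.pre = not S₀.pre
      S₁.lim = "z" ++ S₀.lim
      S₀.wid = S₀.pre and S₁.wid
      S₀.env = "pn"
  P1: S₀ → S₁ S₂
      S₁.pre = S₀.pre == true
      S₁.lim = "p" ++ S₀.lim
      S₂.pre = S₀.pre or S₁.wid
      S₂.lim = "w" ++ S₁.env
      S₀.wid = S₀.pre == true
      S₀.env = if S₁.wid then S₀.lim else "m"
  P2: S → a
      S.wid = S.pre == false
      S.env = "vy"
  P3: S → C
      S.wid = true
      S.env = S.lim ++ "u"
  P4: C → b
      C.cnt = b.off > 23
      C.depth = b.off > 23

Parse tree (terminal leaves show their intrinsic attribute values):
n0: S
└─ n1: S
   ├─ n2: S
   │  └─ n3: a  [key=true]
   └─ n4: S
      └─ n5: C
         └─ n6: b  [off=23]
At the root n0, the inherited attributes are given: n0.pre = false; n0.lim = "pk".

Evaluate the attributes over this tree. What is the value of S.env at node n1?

"m"

1. n0.pre = false  [given at root]
2. n0.lim = "pk"  [given at root]
3. n1.pre = true  [not S₀.pre]
4. n1.lim = "zpk"  ["z" ++ S₀.lim]
5. n2.pre = true  [S₀.pre == true]
6. n2.lim = "pzpk"  ["p" ++ S₀.lim]
7. n3.key = true  [terminal]
8. n2.wid = false  [S.pre == false]
9. n2.env = "vy"  ["vy"]
10. n4.pre = true  [S₀.pre or S₁.wid]
11. n4.lim = "wvy"  ["w" ++ S₁.env]
12. n6.off = 23  [terminal]
13. n5.cnt = false  [b.off > 23]
14. n5.depth = false  [b.off > 23]
15. n4.wid = true  [true]
16. n4.env = "wvyu"  [S.lim ++ "u"]
17. n1.wid = true  [S₀.pre == true]
18. n1.env = "m"  [if S₁.wid then S₀.lim else "m"]
19. n0.wid = false  [S₀.pre and S₁.wid]
20. n0.env = "pn"  ["pn"]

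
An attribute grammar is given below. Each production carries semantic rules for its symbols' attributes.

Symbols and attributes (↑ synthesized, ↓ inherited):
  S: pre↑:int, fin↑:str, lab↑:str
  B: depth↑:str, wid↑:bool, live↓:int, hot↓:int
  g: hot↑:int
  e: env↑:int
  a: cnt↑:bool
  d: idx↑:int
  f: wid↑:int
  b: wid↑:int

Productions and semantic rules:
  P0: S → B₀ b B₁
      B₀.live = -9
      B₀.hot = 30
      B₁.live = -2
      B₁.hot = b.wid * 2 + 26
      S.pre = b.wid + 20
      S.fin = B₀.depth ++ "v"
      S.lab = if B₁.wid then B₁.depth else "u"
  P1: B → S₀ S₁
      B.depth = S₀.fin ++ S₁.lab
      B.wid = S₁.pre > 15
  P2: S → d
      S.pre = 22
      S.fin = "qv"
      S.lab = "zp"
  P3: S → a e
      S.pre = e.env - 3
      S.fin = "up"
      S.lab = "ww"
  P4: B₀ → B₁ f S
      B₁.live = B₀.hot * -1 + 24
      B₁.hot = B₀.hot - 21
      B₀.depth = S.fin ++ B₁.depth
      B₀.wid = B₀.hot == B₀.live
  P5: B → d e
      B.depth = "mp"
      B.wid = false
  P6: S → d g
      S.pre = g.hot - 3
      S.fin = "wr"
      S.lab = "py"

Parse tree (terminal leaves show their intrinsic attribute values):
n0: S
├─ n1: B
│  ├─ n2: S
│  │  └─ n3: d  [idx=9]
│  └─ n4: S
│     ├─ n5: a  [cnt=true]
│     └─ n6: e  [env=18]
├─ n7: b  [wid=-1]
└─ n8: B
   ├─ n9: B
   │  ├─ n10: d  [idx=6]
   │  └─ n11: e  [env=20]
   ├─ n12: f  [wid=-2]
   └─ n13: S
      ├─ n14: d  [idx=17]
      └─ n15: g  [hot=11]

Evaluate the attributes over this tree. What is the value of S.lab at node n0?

1. n1.live = -9  [-9]
2. n1.hot = 30  [30]
3. n3.idx = 9  [terminal]
4. n2.pre = 22  [22]
5. n2.fin = "qv"  ["qv"]
6. n2.lab = "zp"  ["zp"]
7. n5.cnt = true  [terminal]
8. n6.env = 18  [terminal]
9. n4.pre = 15  [e.env - 3]
10. n4.fin = "up"  ["up"]
11. n4.lab = "ww"  ["ww"]
12. n1.depth = "qvww"  [S₀.fin ++ S₁.lab]
13. n1.wid = false  [S₁.pre > 15]
14. n7.wid = -1  [terminal]
15. n8.live = -2  [-2]
16. n8.hot = 24  [b.wid * 2 + 26]
17. n9.live = 0  [B₀.hot * -1 + 24]
18. n9.hot = 3  [B₀.hot - 21]
19. n10.idx = 6  [terminal]
20. n11.env = 20  [terminal]
21. n9.depth = "mp"  ["mp"]
22. n9.wid = false  [false]
23. n12.wid = -2  [terminal]
24. n14.idx = 17  [terminal]
25. n15.hot = 11  [terminal]
26. n13.pre = 8  [g.hot - 3]
27. n13.fin = "wr"  ["wr"]
28. n13.lab = "py"  ["py"]
29. n8.depth = "wrmp"  [S.fin ++ B₁.depth]
30. n8.wid = false  [B₀.hot == B₀.live]
31. n0.pre = 19  [b.wid + 20]
32. n0.fin = "qvwwv"  [B₀.depth ++ "v"]
33. n0.lab = "u"  [if B₁.wid then B₁.depth else "u"]

"u"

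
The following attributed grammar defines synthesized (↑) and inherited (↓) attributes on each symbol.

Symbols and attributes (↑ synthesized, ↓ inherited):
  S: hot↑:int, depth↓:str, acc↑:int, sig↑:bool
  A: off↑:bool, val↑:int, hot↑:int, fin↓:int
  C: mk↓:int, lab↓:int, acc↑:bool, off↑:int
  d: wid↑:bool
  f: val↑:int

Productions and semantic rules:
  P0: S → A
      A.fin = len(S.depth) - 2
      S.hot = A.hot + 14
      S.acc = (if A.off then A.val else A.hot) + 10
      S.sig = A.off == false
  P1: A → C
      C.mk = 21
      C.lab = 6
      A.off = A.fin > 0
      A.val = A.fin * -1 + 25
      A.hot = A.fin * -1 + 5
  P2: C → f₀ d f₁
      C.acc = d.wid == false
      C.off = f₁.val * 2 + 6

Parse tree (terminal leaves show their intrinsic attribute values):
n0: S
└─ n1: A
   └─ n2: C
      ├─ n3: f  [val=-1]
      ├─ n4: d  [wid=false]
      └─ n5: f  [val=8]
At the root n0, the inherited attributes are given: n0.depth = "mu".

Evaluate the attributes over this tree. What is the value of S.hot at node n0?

19

1. n0.depth = "mu"  [given at root]
2. n1.fin = 0  [len(S.depth) - 2]
3. n2.mk = 21  [21]
4. n2.lab = 6  [6]
5. n3.val = -1  [terminal]
6. n4.wid = false  [terminal]
7. n5.val = 8  [terminal]
8. n2.acc = true  [d.wid == false]
9. n2.off = 22  [f₁.val * 2 + 6]
10. n1.off = false  [A.fin > 0]
11. n1.val = 25  [A.fin * -1 + 25]
12. n1.hot = 5  [A.fin * -1 + 5]
13. n0.hot = 19  [A.hot + 14]
14. n0.acc = 15  [(if A.off then A.val else A.hot) + 10]
15. n0.sig = true  [A.off == false]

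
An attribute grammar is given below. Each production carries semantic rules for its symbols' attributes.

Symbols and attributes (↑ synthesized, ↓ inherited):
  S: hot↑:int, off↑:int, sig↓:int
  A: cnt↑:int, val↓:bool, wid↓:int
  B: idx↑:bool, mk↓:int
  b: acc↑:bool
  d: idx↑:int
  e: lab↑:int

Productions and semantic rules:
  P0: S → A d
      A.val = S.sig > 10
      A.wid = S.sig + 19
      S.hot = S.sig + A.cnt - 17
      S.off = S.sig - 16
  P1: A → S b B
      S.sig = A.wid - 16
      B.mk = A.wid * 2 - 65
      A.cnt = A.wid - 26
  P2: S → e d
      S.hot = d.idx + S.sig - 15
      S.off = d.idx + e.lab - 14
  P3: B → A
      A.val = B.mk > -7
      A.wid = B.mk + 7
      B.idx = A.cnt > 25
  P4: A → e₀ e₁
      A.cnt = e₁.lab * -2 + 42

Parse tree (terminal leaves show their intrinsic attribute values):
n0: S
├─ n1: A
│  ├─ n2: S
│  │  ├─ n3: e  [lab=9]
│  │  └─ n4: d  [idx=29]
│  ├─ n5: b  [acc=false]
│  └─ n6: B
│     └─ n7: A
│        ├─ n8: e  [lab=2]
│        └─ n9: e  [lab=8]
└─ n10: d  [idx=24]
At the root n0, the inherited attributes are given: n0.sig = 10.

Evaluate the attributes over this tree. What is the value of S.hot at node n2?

1. n0.sig = 10  [given at root]
2. n1.val = false  [S.sig > 10]
3. n1.wid = 29  [S.sig + 19]
4. n2.sig = 13  [A.wid - 16]
5. n3.lab = 9  [terminal]
6. n4.idx = 29  [terminal]
7. n2.hot = 27  [d.idx + S.sig - 15]
8. n2.off = 24  [d.idx + e.lab - 14]
9. n5.acc = false  [terminal]
10. n6.mk = -7  [A.wid * 2 - 65]
11. n7.val = false  [B.mk > -7]
12. n7.wid = 0  [B.mk + 7]
13. n8.lab = 2  [terminal]
14. n9.lab = 8  [terminal]
15. n7.cnt = 26  [e₁.lab * -2 + 42]
16. n6.idx = true  [A.cnt > 25]
17. n1.cnt = 3  [A.wid - 26]
18. n10.idx = 24  [terminal]
19. n0.hot = -4  [S.sig + A.cnt - 17]
20. n0.off = -6  [S.sig - 16]

27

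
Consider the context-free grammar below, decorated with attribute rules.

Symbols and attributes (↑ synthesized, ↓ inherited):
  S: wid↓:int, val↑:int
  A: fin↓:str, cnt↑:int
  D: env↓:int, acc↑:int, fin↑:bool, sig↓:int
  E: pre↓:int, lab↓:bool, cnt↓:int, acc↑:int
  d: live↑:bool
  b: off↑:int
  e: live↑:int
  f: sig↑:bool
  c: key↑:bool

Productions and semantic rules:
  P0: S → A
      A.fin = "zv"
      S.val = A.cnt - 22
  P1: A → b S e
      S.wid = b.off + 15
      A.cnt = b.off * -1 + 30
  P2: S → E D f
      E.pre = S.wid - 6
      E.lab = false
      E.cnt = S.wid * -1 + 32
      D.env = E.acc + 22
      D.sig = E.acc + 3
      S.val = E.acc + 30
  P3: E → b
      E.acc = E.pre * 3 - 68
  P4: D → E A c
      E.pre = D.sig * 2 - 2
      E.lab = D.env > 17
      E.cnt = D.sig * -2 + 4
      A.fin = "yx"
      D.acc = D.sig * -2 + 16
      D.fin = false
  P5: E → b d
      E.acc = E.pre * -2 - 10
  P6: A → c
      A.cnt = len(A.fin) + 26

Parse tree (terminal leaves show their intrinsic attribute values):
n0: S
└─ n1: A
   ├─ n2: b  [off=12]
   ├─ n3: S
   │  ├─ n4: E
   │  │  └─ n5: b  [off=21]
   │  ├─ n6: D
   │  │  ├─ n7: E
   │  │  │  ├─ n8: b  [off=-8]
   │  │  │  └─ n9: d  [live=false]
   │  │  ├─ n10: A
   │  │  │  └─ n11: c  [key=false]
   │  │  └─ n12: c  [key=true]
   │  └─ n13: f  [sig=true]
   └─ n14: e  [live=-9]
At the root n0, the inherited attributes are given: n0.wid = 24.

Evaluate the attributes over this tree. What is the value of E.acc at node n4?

1. n0.wid = 24  [given at root]
2. n1.fin = "zv"  ["zv"]
3. n2.off = 12  [terminal]
4. n3.wid = 27  [b.off + 15]
5. n4.pre = 21  [S.wid - 6]
6. n4.lab = false  [false]
7. n4.cnt = 5  [S.wid * -1 + 32]
8. n5.off = 21  [terminal]
9. n4.acc = -5  [E.pre * 3 - 68]
10. n6.env = 17  [E.acc + 22]
11. n6.sig = -2  [E.acc + 3]
12. n7.pre = -6  [D.sig * 2 - 2]
13. n7.lab = false  [D.env > 17]
14. n7.cnt = 8  [D.sig * -2 + 4]
15. n8.off = -8  [terminal]
16. n9.live = false  [terminal]
17. n7.acc = 2  [E.pre * -2 - 10]
18. n10.fin = "yx"  ["yx"]
19. n11.key = false  [terminal]
20. n10.cnt = 28  [len(A.fin) + 26]
21. n12.key = true  [terminal]
22. n6.acc = 20  [D.sig * -2 + 16]
23. n6.fin = false  [false]
24. n13.sig = true  [terminal]
25. n3.val = 25  [E.acc + 30]
26. n14.live = -9  [terminal]
27. n1.cnt = 18  [b.off * -1 + 30]
28. n0.val = -4  [A.cnt - 22]

-5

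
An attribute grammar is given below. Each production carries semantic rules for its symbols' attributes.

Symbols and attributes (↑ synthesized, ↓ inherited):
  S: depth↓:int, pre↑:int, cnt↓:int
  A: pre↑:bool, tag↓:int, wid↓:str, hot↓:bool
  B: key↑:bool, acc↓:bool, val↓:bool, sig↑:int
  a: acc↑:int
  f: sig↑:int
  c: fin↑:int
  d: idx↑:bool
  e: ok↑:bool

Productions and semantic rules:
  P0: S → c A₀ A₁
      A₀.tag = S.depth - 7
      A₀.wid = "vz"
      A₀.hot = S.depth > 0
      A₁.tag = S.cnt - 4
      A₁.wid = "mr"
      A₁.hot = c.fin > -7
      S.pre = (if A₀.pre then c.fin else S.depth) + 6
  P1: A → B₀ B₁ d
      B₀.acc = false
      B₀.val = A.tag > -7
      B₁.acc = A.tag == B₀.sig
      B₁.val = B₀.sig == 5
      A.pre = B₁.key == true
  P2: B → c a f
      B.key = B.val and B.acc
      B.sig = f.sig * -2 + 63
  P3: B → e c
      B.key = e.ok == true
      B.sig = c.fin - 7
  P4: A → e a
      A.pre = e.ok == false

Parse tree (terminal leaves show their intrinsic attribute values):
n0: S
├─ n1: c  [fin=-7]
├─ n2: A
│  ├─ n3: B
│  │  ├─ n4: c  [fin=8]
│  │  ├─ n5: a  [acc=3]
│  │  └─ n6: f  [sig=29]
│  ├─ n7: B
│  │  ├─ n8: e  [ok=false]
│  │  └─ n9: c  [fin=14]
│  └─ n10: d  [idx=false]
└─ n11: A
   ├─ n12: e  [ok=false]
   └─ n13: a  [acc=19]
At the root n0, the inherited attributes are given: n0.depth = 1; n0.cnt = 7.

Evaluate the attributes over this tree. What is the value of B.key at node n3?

false

1. n0.depth = 1  [given at root]
2. n0.cnt = 7  [given at root]
3. n1.fin = -7  [terminal]
4. n2.tag = -6  [S.depth - 7]
5. n2.wid = "vz"  ["vz"]
6. n2.hot = true  [S.depth > 0]
7. n3.acc = false  [false]
8. n3.val = true  [A.tag > -7]
9. n4.fin = 8  [terminal]
10. n5.acc = 3  [terminal]
11. n6.sig = 29  [terminal]
12. n3.key = false  [B.val and B.acc]
13. n3.sig = 5  [f.sig * -2 + 63]
14. n7.acc = false  [A.tag == B₀.sig]
15. n7.val = true  [B₀.sig == 5]
16. n8.ok = false  [terminal]
17. n9.fin = 14  [terminal]
18. n7.key = false  [e.ok == true]
19. n7.sig = 7  [c.fin - 7]
20. n10.idx = false  [terminal]
21. n2.pre = false  [B₁.key == true]
22. n11.tag = 3  [S.cnt - 4]
23. n11.wid = "mr"  ["mr"]
24. n11.hot = false  [c.fin > -7]
25. n12.ok = false  [terminal]
26. n13.acc = 19  [terminal]
27. n11.pre = true  [e.ok == false]
28. n0.pre = 7  [(if A₀.pre then c.fin else S.depth) + 6]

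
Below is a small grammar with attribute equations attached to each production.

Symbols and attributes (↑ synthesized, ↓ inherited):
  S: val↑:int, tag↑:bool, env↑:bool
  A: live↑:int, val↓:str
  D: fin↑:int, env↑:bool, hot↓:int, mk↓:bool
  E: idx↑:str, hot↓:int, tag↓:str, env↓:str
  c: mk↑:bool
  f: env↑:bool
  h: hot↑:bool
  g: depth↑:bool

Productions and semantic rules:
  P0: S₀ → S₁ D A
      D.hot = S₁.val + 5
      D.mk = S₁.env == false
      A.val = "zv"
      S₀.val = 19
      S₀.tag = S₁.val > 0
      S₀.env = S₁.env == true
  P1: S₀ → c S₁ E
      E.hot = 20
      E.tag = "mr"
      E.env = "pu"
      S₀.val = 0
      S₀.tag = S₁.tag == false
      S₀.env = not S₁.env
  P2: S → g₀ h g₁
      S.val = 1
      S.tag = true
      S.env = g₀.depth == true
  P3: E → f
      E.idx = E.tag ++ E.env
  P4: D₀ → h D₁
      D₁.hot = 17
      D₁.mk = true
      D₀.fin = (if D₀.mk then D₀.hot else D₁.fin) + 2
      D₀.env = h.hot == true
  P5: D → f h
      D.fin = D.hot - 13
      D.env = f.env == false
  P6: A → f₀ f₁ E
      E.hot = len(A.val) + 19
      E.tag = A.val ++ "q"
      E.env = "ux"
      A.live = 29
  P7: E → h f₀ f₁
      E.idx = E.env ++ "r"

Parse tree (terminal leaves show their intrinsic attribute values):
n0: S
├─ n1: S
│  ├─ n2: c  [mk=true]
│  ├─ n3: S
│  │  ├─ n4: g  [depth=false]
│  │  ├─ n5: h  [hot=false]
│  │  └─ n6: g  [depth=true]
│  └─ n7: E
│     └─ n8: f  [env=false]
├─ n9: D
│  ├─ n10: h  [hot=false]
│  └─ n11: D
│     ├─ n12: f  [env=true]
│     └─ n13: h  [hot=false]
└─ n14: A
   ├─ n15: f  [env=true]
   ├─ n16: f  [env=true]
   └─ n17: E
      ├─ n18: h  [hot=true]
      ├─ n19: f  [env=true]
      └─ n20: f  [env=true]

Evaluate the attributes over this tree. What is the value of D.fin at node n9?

6

1. n2.mk = true  [terminal]
2. n4.depth = false  [terminal]
3. n5.hot = false  [terminal]
4. n6.depth = true  [terminal]
5. n3.val = 1  [1]
6. n3.tag = true  [true]
7. n3.env = false  [g₀.depth == true]
8. n7.hot = 20  [20]
9. n7.tag = "mr"  ["mr"]
10. n7.env = "pu"  ["pu"]
11. n8.env = false  [terminal]
12. n7.idx = "mrpu"  [E.tag ++ E.env]
13. n1.val = 0  [0]
14. n1.tag = false  [S₁.tag == false]
15. n1.env = true  [not S₁.env]
16. n9.hot = 5  [S₁.val + 5]
17. n9.mk = false  [S₁.env == false]
18. n10.hot = false  [terminal]
19. n11.hot = 17  [17]
20. n11.mk = true  [true]
21. n12.env = true  [terminal]
22. n13.hot = false  [terminal]
23. n11.fin = 4  [D.hot - 13]
24. n11.env = false  [f.env == false]
25. n9.fin = 6  [(if D₀.mk then D₀.hot else D₁.fin) + 2]
26. n9.env = false  [h.hot == true]
27. n14.val = "zv"  ["zv"]
28. n15.env = true  [terminal]
29. n16.env = true  [terminal]
30. n17.hot = 21  [len(A.val) + 19]
31. n17.tag = "zvq"  [A.val ++ "q"]
32. n17.env = "ux"  ["ux"]
33. n18.hot = true  [terminal]
34. n19.env = true  [terminal]
35. n20.env = true  [terminal]
36. n17.idx = "uxr"  [E.env ++ "r"]
37. n14.live = 29  [29]
38. n0.val = 19  [19]
39. n0.tag = false  [S₁.val > 0]
40. n0.env = true  [S₁.env == true]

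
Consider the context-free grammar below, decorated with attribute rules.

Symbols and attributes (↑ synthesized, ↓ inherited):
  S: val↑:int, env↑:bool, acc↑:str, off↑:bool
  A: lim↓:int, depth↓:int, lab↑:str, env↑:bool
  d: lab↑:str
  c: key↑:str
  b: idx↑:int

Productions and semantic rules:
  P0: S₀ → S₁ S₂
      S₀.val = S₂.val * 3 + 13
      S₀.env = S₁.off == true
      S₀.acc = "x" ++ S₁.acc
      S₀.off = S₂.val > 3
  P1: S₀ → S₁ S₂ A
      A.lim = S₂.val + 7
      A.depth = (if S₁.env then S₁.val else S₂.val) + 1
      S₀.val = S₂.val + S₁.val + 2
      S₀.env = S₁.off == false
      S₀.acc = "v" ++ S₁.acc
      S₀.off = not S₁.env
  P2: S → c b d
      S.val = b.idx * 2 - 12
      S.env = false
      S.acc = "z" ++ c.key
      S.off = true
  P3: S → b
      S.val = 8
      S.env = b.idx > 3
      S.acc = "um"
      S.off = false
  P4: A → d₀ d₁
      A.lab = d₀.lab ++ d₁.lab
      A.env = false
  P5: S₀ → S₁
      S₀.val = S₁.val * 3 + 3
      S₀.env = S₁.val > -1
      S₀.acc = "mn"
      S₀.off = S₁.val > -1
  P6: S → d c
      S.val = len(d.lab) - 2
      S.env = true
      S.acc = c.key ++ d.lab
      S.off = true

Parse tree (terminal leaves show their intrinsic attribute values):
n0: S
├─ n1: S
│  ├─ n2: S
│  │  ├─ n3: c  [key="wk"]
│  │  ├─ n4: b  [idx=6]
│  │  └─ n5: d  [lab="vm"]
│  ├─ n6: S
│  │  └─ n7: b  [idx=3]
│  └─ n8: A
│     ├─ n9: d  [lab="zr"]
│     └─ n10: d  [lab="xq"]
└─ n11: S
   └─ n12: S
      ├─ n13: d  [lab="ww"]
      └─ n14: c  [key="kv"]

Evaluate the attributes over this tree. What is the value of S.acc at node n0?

"xvzwk"

1. n3.key = "wk"  [terminal]
2. n4.idx = 6  [terminal]
3. n5.lab = "vm"  [terminal]
4. n2.val = 0  [b.idx * 2 - 12]
5. n2.env = false  [false]
6. n2.acc = "zwk"  ["z" ++ c.key]
7. n2.off = true  [true]
8. n7.idx = 3  [terminal]
9. n6.val = 8  [8]
10. n6.env = false  [b.idx > 3]
11. n6.acc = "um"  ["um"]
12. n6.off = false  [false]
13. n8.lim = 15  [S₂.val + 7]
14. n8.depth = 9  [(if S₁.env then S₁.val else S₂.val) + 1]
15. n9.lab = "zr"  [terminal]
16. n10.lab = "xq"  [terminal]
17. n8.lab = "zrxq"  [d₀.lab ++ d₁.lab]
18. n8.env = false  [false]
19. n1.val = 10  [S₂.val + S₁.val + 2]
20. n1.env = false  [S₁.off == false]
21. n1.acc = "vzwk"  ["v" ++ S₁.acc]
22. n1.off = true  [not S₁.env]
23. n13.lab = "ww"  [terminal]
24. n14.key = "kv"  [terminal]
25. n12.val = 0  [len(d.lab) - 2]
26. n12.env = true  [true]
27. n12.acc = "kvww"  [c.key ++ d.lab]
28. n12.off = true  [true]
29. n11.val = 3  [S₁.val * 3 + 3]
30. n11.env = true  [S₁.val > -1]
31. n11.acc = "mn"  ["mn"]
32. n11.off = true  [S₁.val > -1]
33. n0.val = 22  [S₂.val * 3 + 13]
34. n0.env = true  [S₁.off == true]
35. n0.acc = "xvzwk"  ["x" ++ S₁.acc]
36. n0.off = false  [S₂.val > 3]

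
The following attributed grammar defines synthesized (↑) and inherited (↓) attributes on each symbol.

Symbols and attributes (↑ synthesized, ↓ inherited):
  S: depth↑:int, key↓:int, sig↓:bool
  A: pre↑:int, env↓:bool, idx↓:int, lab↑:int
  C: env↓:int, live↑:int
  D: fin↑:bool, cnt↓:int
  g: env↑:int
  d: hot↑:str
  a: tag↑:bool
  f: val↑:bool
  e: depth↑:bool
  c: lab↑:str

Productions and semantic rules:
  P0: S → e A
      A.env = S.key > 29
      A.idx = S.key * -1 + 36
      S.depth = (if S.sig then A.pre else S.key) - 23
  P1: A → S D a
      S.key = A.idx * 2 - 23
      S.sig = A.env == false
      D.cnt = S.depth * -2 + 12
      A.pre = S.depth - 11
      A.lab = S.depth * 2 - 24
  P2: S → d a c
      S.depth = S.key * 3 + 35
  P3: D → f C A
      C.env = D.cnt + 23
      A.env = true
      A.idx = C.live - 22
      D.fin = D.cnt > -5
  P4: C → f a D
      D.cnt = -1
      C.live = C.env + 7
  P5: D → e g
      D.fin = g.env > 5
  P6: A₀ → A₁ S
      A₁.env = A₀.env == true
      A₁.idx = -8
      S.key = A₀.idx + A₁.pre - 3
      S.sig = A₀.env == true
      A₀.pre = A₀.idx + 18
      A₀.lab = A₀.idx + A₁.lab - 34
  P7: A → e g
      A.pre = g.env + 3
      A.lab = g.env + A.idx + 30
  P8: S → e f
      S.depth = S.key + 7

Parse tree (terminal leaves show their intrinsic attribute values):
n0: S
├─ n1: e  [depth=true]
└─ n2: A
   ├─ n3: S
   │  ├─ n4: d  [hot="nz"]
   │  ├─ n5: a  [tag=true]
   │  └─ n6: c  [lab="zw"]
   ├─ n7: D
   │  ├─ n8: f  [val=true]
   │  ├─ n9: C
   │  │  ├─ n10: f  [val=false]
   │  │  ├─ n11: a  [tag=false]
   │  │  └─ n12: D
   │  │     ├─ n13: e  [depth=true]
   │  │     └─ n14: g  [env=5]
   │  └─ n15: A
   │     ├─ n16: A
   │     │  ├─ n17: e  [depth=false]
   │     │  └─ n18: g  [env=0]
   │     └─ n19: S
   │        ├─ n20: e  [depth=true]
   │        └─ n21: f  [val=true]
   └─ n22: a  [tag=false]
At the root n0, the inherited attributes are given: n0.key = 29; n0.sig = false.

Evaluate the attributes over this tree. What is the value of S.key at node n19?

1. n0.key = 29  [given at root]
2. n0.sig = false  [given at root]
3. n1.depth = true  [terminal]
4. n2.env = false  [S.key > 29]
5. n2.idx = 7  [S.key * -1 + 36]
6. n3.key = -9  [A.idx * 2 - 23]
7. n3.sig = true  [A.env == false]
8. n4.hot = "nz"  [terminal]
9. n5.tag = true  [terminal]
10. n6.lab = "zw"  [terminal]
11. n3.depth = 8  [S.key * 3 + 35]
12. n7.cnt = -4  [S.depth * -2 + 12]
13. n8.val = true  [terminal]
14. n9.env = 19  [D.cnt + 23]
15. n10.val = false  [terminal]
16. n11.tag = false  [terminal]
17. n12.cnt = -1  [-1]
18. n13.depth = true  [terminal]
19. n14.env = 5  [terminal]
20. n12.fin = false  [g.env > 5]
21. n9.live = 26  [C.env + 7]
22. n15.env = true  [true]
23. n15.idx = 4  [C.live - 22]
24. n16.env = true  [A₀.env == true]
25. n16.idx = -8  [-8]
26. n17.depth = false  [terminal]
27. n18.env = 0  [terminal]
28. n16.pre = 3  [g.env + 3]
29. n16.lab = 22  [g.env + A.idx + 30]
30. n19.key = 4  [A₀.idx + A₁.pre - 3]
31. n19.sig = true  [A₀.env == true]
32. n20.depth = true  [terminal]
33. n21.val = true  [terminal]
34. n19.depth = 11  [S.key + 7]
35. n15.pre = 22  [A₀.idx + 18]
36. n15.lab = -8  [A₀.idx + A₁.lab - 34]
37. n7.fin = true  [D.cnt > -5]
38. n22.tag = false  [terminal]
39. n2.pre = -3  [S.depth - 11]
40. n2.lab = -8  [S.depth * 2 - 24]
41. n0.depth = 6  [(if S.sig then A.pre else S.key) - 23]

4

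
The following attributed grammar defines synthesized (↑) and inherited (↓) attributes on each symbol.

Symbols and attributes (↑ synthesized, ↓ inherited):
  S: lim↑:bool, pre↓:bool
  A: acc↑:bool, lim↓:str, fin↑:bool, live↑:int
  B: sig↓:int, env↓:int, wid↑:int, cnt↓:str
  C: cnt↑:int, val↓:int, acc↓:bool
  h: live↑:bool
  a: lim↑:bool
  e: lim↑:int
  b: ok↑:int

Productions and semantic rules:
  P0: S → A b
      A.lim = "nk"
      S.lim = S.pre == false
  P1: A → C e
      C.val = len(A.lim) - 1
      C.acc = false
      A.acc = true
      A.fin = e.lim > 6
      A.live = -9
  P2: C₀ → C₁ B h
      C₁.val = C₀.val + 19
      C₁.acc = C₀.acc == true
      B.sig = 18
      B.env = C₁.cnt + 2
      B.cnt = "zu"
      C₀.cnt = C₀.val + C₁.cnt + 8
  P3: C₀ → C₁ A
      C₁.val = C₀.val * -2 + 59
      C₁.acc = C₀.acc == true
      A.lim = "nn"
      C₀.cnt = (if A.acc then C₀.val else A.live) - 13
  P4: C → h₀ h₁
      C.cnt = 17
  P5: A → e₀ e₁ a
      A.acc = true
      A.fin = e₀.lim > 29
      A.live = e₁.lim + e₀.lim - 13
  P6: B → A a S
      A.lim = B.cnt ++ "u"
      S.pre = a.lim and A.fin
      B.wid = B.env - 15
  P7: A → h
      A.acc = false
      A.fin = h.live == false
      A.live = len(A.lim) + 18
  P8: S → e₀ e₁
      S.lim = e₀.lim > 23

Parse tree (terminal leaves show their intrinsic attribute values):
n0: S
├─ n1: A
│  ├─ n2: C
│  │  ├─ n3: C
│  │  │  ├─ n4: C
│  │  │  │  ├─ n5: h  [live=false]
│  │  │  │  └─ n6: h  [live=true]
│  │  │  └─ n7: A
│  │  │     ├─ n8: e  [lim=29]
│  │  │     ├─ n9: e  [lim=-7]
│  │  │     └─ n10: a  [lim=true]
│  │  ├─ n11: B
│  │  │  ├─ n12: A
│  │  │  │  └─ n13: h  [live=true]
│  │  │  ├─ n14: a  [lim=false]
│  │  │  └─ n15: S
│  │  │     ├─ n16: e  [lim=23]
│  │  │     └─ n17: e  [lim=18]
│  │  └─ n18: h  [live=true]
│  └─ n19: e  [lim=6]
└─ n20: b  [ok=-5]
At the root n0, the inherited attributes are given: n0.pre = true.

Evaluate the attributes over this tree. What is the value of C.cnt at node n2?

1. n0.pre = true  [given at root]
2. n1.lim = "nk"  ["nk"]
3. n2.val = 1  [len(A.lim) - 1]
4. n2.acc = false  [false]
5. n3.val = 20  [C₀.val + 19]
6. n3.acc = false  [C₀.acc == true]
7. n4.val = 19  [C₀.val * -2 + 59]
8. n4.acc = false  [C₀.acc == true]
9. n5.live = false  [terminal]
10. n6.live = true  [terminal]
11. n4.cnt = 17  [17]
12. n7.lim = "nn"  ["nn"]
13. n8.lim = 29  [terminal]
14. n9.lim = -7  [terminal]
15. n10.lim = true  [terminal]
16. n7.acc = true  [true]
17. n7.fin = false  [e₀.lim > 29]
18. n7.live = 9  [e₁.lim + e₀.lim - 13]
19. n3.cnt = 7  [(if A.acc then C₀.val else A.live) - 13]
20. n11.sig = 18  [18]
21. n11.env = 9  [C₁.cnt + 2]
22. n11.cnt = "zu"  ["zu"]
23. n12.lim = "zuu"  [B.cnt ++ "u"]
24. n13.live = true  [terminal]
25. n12.acc = false  [false]
26. n12.fin = false  [h.live == false]
27. n12.live = 21  [len(A.lim) + 18]
28. n14.lim = false  [terminal]
29. n15.pre = false  [a.lim and A.fin]
30. n16.lim = 23  [terminal]
31. n17.lim = 18  [terminal]
32. n15.lim = false  [e₀.lim > 23]
33. n11.wid = -6  [B.env - 15]
34. n18.live = true  [terminal]
35. n2.cnt = 16  [C₀.val + C₁.cnt + 8]
36. n19.lim = 6  [terminal]
37. n1.acc = true  [true]
38. n1.fin = false  [e.lim > 6]
39. n1.live = -9  [-9]
40. n20.ok = -5  [terminal]
41. n0.lim = false  [S.pre == false]

16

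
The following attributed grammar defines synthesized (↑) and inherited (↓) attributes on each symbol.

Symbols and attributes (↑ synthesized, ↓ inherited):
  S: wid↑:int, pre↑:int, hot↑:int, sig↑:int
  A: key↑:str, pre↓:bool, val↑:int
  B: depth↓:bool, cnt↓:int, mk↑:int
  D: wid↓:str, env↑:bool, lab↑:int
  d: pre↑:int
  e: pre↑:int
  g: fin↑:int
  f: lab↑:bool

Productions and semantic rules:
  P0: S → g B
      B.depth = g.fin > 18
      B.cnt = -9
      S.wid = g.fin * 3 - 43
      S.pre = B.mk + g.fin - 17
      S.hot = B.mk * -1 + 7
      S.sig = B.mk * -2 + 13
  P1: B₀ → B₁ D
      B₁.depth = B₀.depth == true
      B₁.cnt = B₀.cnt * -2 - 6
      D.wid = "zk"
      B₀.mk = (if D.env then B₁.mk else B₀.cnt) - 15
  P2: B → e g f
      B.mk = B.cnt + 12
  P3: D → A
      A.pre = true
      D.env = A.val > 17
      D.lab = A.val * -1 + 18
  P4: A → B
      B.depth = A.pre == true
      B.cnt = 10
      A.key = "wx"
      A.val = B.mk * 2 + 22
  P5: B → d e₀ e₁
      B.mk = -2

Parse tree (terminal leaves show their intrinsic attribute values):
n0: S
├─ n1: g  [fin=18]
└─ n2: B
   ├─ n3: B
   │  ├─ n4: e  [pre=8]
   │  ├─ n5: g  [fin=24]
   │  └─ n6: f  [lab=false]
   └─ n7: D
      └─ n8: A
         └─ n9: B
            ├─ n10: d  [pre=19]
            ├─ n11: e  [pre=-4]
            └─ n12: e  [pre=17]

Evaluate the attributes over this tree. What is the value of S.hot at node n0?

1. n1.fin = 18  [terminal]
2. n2.depth = false  [g.fin > 18]
3. n2.cnt = -9  [-9]
4. n3.depth = false  [B₀.depth == true]
5. n3.cnt = 12  [B₀.cnt * -2 - 6]
6. n4.pre = 8  [terminal]
7. n5.fin = 24  [terminal]
8. n6.lab = false  [terminal]
9. n3.mk = 24  [B.cnt + 12]
10. n7.wid = "zk"  ["zk"]
11. n8.pre = true  [true]
12. n9.depth = true  [A.pre == true]
13. n9.cnt = 10  [10]
14. n10.pre = 19  [terminal]
15. n11.pre = -4  [terminal]
16. n12.pre = 17  [terminal]
17. n9.mk = -2  [-2]
18. n8.key = "wx"  ["wx"]
19. n8.val = 18  [B.mk * 2 + 22]
20. n7.env = true  [A.val > 17]
21. n7.lab = 0  [A.val * -1 + 18]
22. n2.mk = 9  [(if D.env then B₁.mk else B₀.cnt) - 15]
23. n0.wid = 11  [g.fin * 3 - 43]
24. n0.pre = 10  [B.mk + g.fin - 17]
25. n0.hot = -2  [B.mk * -1 + 7]
26. n0.sig = -5  [B.mk * -2 + 13]

-2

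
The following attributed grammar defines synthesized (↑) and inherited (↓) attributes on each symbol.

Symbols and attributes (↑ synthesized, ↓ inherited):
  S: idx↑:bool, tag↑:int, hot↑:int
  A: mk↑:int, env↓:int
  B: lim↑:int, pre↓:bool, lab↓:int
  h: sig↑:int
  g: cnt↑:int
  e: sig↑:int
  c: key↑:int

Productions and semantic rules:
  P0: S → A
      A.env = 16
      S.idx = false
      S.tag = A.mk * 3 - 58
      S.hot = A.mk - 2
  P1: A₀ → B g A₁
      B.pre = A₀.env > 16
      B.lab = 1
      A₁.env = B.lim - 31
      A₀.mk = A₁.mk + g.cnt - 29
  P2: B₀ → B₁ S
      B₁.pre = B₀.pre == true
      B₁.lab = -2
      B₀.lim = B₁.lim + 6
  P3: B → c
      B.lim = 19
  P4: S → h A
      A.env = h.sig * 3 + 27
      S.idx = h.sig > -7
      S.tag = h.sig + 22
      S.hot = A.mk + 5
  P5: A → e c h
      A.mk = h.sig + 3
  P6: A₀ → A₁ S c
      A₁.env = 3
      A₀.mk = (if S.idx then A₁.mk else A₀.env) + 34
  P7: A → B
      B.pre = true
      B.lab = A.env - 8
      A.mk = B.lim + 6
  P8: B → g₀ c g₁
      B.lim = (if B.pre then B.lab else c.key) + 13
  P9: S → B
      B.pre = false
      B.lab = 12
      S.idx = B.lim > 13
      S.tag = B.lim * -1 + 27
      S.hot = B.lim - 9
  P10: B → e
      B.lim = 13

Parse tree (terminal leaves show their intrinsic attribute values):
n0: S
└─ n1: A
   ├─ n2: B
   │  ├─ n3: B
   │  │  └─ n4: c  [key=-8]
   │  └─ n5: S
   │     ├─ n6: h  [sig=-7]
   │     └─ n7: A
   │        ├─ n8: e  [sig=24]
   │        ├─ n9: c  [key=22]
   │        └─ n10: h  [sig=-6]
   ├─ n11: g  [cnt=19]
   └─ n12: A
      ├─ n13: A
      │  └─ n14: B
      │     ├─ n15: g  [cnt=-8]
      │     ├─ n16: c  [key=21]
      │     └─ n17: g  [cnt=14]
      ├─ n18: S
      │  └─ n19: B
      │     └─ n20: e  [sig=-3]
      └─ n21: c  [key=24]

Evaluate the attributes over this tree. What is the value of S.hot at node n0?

16

1. n1.env = 16  [16]
2. n2.pre = false  [A₀.env > 16]
3. n2.lab = 1  [1]
4. n3.pre = false  [B₀.pre == true]
5. n3.lab = -2  [-2]
6. n4.key = -8  [terminal]
7. n3.lim = 19  [19]
8. n6.sig = -7  [terminal]
9. n7.env = 6  [h.sig * 3 + 27]
10. n8.sig = 24  [terminal]
11. n9.key = 22  [terminal]
12. n10.sig = -6  [terminal]
13. n7.mk = -3  [h.sig + 3]
14. n5.idx = false  [h.sig > -7]
15. n5.tag = 15  [h.sig + 22]
16. n5.hot = 2  [A.mk + 5]
17. n2.lim = 25  [B₁.lim + 6]
18. n11.cnt = 19  [terminal]
19. n12.env = -6  [B.lim - 31]
20. n13.env = 3  [3]
21. n14.pre = true  [true]
22. n14.lab = -5  [A.env - 8]
23. n15.cnt = -8  [terminal]
24. n16.key = 21  [terminal]
25. n17.cnt = 14  [terminal]
26. n14.lim = 8  [(if B.pre then B.lab else c.key) + 13]
27. n13.mk = 14  [B.lim + 6]
28. n19.pre = false  [false]
29. n19.lab = 12  [12]
30. n20.sig = -3  [terminal]
31. n19.lim = 13  [13]
32. n18.idx = false  [B.lim > 13]
33. n18.tag = 14  [B.lim * -1 + 27]
34. n18.hot = 4  [B.lim - 9]
35. n21.key = 24  [terminal]
36. n12.mk = 28  [(if S.idx then A₁.mk else A₀.env) + 34]
37. n1.mk = 18  [A₁.mk + g.cnt - 29]
38. n0.idx = false  [false]
39. n0.tag = -4  [A.mk * 3 - 58]
40. n0.hot = 16  [A.mk - 2]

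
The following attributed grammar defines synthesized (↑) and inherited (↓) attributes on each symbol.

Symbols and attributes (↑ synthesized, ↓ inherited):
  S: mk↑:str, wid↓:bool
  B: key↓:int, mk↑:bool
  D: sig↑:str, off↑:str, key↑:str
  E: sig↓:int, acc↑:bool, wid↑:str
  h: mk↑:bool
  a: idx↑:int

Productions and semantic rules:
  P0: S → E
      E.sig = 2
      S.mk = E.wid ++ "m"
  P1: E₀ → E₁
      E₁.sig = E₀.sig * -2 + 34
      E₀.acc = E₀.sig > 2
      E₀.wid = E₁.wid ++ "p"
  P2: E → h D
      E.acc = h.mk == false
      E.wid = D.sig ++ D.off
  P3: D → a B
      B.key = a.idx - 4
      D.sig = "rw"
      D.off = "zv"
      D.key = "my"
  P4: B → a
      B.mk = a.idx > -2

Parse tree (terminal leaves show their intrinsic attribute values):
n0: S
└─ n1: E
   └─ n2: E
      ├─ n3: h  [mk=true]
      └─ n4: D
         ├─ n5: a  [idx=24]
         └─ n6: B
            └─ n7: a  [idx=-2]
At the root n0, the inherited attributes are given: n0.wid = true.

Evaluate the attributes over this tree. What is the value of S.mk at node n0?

"rwzvpm"

1. n0.wid = true  [given at root]
2. n1.sig = 2  [2]
3. n2.sig = 30  [E₀.sig * -2 + 34]
4. n3.mk = true  [terminal]
5. n5.idx = 24  [terminal]
6. n6.key = 20  [a.idx - 4]
7. n7.idx = -2  [terminal]
8. n6.mk = false  [a.idx > -2]
9. n4.sig = "rw"  ["rw"]
10. n4.off = "zv"  ["zv"]
11. n4.key = "my"  ["my"]
12. n2.acc = false  [h.mk == false]
13. n2.wid = "rwzv"  [D.sig ++ D.off]
14. n1.acc = false  [E₀.sig > 2]
15. n1.wid = "rwzvp"  [E₁.wid ++ "p"]
16. n0.mk = "rwzvpm"  [E.wid ++ "m"]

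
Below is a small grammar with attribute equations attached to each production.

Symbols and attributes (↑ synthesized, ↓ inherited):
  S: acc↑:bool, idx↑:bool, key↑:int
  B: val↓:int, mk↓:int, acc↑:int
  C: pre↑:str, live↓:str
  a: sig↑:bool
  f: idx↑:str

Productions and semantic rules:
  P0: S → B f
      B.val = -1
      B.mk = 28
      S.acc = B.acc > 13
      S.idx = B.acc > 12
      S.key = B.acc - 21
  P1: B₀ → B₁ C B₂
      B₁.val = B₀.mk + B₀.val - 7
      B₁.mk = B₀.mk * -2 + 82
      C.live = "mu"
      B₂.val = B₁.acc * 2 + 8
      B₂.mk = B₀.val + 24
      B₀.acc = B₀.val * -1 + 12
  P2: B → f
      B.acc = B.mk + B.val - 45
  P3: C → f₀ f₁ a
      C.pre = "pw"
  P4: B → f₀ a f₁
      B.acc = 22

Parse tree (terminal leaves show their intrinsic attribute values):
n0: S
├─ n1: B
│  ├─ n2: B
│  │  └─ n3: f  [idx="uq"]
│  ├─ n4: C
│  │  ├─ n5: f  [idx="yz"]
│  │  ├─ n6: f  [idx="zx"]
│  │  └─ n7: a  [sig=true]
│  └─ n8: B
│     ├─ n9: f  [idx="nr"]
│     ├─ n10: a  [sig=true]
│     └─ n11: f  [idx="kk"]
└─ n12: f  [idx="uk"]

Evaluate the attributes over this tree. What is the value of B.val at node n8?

10

1. n1.val = -1  [-1]
2. n1.mk = 28  [28]
3. n2.val = 20  [B₀.mk + B₀.val - 7]
4. n2.mk = 26  [B₀.mk * -2 + 82]
5. n3.idx = "uq"  [terminal]
6. n2.acc = 1  [B.mk + B.val - 45]
7. n4.live = "mu"  ["mu"]
8. n5.idx = "yz"  [terminal]
9. n6.idx = "zx"  [terminal]
10. n7.sig = true  [terminal]
11. n4.pre = "pw"  ["pw"]
12. n8.val = 10  [B₁.acc * 2 + 8]
13. n8.mk = 23  [B₀.val + 24]
14. n9.idx = "nr"  [terminal]
15. n10.sig = true  [terminal]
16. n11.idx = "kk"  [terminal]
17. n8.acc = 22  [22]
18. n1.acc = 13  [B₀.val * -1 + 12]
19. n12.idx = "uk"  [terminal]
20. n0.acc = false  [B.acc > 13]
21. n0.idx = true  [B.acc > 12]
22. n0.key = -8  [B.acc - 21]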